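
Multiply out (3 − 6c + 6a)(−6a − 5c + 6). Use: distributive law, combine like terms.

18a − 51c + 18 + 6ac + 30c² − 36a²

(3 − 6c + 6a)(−6a − 5c + 6)
= −18a − 15c + 18 + 36ac + 30c² − 36c − 36a² − 30ac + 36a    [distributive law]
= 18a − 51c + 18 + 6ac + 30c² − 36a²    [combine like terms]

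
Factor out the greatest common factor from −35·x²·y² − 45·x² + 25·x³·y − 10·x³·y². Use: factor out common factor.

−35·x²·y² − 45·x² + 25·x³·y − 10·x³·y²
= 5(−7·x²·y² − 9·x² + 5·x³·y − 2·x³·y²)    [factor out 5]
= 5·x²(−7·y² − 9 + 5·x·y − 2·x·y²)    [factor out x²]

5·x²(−7·y² − 9 + 5·x·y − 2·x·y²)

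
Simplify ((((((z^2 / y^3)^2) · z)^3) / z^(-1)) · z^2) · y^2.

((((((z^2 / y^3)^2) · z)^3) / z^(-1)) · z^2) · y^2
= ((((((z^2 / y^3)^2)^3) · (z^3)) / z^(-1)) · z^2) · y^2    [power of a product]
= (((((z^2 / y^3)^6) · (z^3)) / z^(-1)) · z^2) · y^2    [power of a power]
= ((((((z^2)^6) / ((y^3)^6)) · (z^3)) / z^(-1)) · z^2) · y^2    [power of a quotient]
= ((((z^12 / ((y^3)^6)) · (z^3)) / z^(-1)) · z^2) · y^2    [power of a power]
= ((((z^12 / y^18) · (z^3)) / z^(-1)) · z^2) · y^2    [power of a power]
= y^(-16)z^18    [quotient of powers; product of powers]

y^(-16)z^18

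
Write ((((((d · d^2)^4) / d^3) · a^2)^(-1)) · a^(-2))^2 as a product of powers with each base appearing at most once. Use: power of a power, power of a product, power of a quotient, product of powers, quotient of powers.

a^(-8)d^(-18)

((((((d · d^2)^4) / d^3) · a^2)^(-1)) · a^(-2))^2
= ((((((d · d^2)^4) / d^3) · a^2)^(-1))^2) · ((a^(-2))^2)    [power of a product]
= (((((d · d^2)^4) / d^3) · a^2)^(-2)) · ((a^(-2))^2)    [power of a power]
= (((((d · d^2)^4) / d^3)^(-2)) · ((a^2)^(-2))) · ((a^(-2))^2)    [power of a product]
= (((((d · d^2)^4)^(-2)) / ((d^3)^(-2))) · ((a^2)^(-2))) · ((a^(-2))^2)    [power of a quotient]
= ((((d · d^2)^(-8)) / ((d^3)^(-2))) · ((a^2)^(-2))) · ((a^(-2))^2)    [power of a power]
= ((((d^(-8)) · ((d^2)^(-8))) / ((d^3)^(-2))) · ((a^2)^(-2))) · ((a^(-2))^2)    [power of a product]
= (((d^(-8) · d^(-16)) / ((d^3)^(-2))) · ((a^2)^(-2))) · ((a^(-2))^2)    [power of a power]
= ((d^(-24) / ((d^3)^(-2))) · ((a^2)^(-2))) · ((a^(-2))^2)    [product of powers]
= ((d^(-24) / d^(-6)) · ((a^2)^(-2))) · ((a^(-2))^2)    [power of a power]
= (d^(-18) · ((a^2)^(-2))) · ((a^(-2))^2)    [quotient of powers]
= (d^(-18) · a^(-4)) · ((a^(-2))^2)    [power of a power]
= (d^(-18) · a^(-4)) · a^(-4)    [power of a power]
= a^(-8)d^(-18)    [product of powers]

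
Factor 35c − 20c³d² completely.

5c(7 − 4c²d²)

35c − 20c³d²
= 5(7c − 4c³d²)    [factor out 5]
= 5c(7 − 4c²d²)    [factor out c]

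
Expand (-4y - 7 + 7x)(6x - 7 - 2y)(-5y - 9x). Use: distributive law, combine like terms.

118xy^2 + 132x^2y - 210y^2 + 77xy - 40y^3 + 819x^2 - 245y - 441x - 378x^3

(-4y - 7 + 7x)(6x - 7 - 2y)(-5y - 9x)
= (-24xy + 28y + 8y^2 - 42x + 49 + 14y + 42x^2 - 49x - 14xy)(-5y - 9x)    [distributive law]
= (-38xy + 42y + 8y^2 - 91x + 49 + 42x^2)(-5y - 9x)    [combine like terms]
= 190xy^2 + 342x^2y - 210y^2 - 378xy - 40y^3 - 72xy^2 + 455xy + 819x^2 - 245y - 441x - 210x^2y - 378x^3    [distributive law]
= 118xy^2 + 132x^2y - 210y^2 + 77xy - 40y^3 + 819x^2 - 245y - 441x - 378x^3    [combine like terms]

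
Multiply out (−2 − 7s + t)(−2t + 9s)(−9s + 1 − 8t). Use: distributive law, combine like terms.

131st + 4t − 34t² + 99s² − 18s + 297s²t − 166st² + 567s³ + 16t³

(−2 − 7s + t)(−2t + 9s)(−9s + 1 − 8t)
= (4t − 18s + 14st − 63s² − 2t² + 9st)(−9s + 1 − 8t)    [distributive law]
= (4t − 18s + 23st − 63s² − 2t²)(−9s + 1 − 8t)    [combine like terms]
= −36st + 4t − 32t² + 162s² − 18s + 144st − 207s²t + 23st − 184st² + 567s³ − 63s² + 504s²t + 18st² − 2t² + 16t³    [distributive law]
= 131st + 4t − 34t² + 99s² − 18s + 297s²t − 166st² + 567s³ + 16t³    [combine like terms]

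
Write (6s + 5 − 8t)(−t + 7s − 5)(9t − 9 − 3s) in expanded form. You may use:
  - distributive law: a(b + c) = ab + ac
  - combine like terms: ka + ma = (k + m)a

−582st^2 + 498st + 564s^2t − 393s^2 − 126s^3 + 30s + 243t^2 − 540t + 225 + 72t^3

(6s + 5 − 8t)(−t + 7s − 5)(9t − 9 − 3s)
= (−6st + 42s^2 − 30s − 5t + 35s − 25 + 8t^2 − 56st + 40t)(9t − 9 − 3s)    [distributive law]
= (−62st + 42s^2 + 5s + 35t − 25 + 8t^2)(9t − 9 − 3s)    [combine like terms]
= −558st^2 + 558st + 186s^2t + 378s^2t − 378s^2 − 126s^3 + 45st − 45s − 15s^2 + 315t^2 − 315t − 105st − 225t + 225 + 75s + 72t^3 − 72t^2 − 24st^2    [distributive law]
= −582st^2 + 498st + 564s^2t − 393s^2 − 126s^3 + 30s + 243t^2 − 540t + 225 + 72t^3    [combine like terms]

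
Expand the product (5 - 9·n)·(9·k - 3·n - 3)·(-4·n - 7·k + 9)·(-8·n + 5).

(5 - 9·n)·(9·k - 3·n - 3)·(-4·n - 7·k + 9)·(-8·n + 5)
= (45·k - 15·n - 15 - 81·k·n + 27·n^2 + 27·n)·(-4·n - 7·k + 9)·(-8·n + 5)    [distributive law]
= (45·k + 12·n - 15 - 81·k·n + 27·n^2)·(-4·n - 7·k + 9)·(-8·n + 5)    [combine like terms]
= (-180·k·n - 315·k^2 + 405·k - 48·n^2 - 84·k·n + 108·n + 60·n + 105·k - 135 + 324·k·n^2 + 567·k^2·n - 729·k·n - 108·n^3 - 189·k·n^2 + 243·n^2)·(-8·n + 5)    [distributive law]
= (-993·k·n - 315·k^2 + 510·k + 195·n^2 + 168·n - 135 + 135·k·n^2 + 567·k^2·n - 108·n^3)·(-8·n + 5)    [combine like terms]
= 7944·k·n^2 - 4965·k·n + 2520·k^2·n - 1575·k^2 - 4080·k·n + 2550·k - 1560·n^3 + 975·n^2 - 1344·n^2 + 840·n + 1080·n - 675 - 1080·k·n^3 + 675·k·n^2 - 4536·k^2·n^2 + 2835·k^2·n + 864·n^4 - 540·n^3    [distributive law]
= 8619·k·n^2 - 9045·k·n + 5355·k^2·n - 1575·k^2 + 2550·k - 2100·n^3 - 369·n^2 + 1920·n - 675 - 1080·k·n^3 - 4536·k^2·n^2 + 864·n^4    [combine like terms]

8619·k·n^2 - 9045·k·n + 5355·k^2·n - 1575·k^2 + 2550·k - 2100·n^3 - 369·n^2 + 1920·n - 675 - 1080·k·n^3 - 4536·k^2·n^2 + 864·n^4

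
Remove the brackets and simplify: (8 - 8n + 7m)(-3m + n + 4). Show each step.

(8 - 8n + 7m)(-3m + n + 4)
= -24m + 8n + 32 + 24mn - 8n² - 32n - 21m² + 7mn + 28m    [distributive law]
= 4m - 24n + 32 + 31mn - 8n² - 21m²    [combine like terms]

4m - 24n + 32 + 31mn - 8n² - 21m²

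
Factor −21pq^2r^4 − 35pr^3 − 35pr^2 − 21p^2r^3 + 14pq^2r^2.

7pr^2(−3q^2r^2 − 5r − 5 − 3pr + 2q^2)

−21pq^2r^4 − 35pr^3 − 35pr^2 − 21p^2r^3 + 14pq^2r^2
= 7(−3pq^2r^4 − 5pr^3 − 5pr^2 − 3p^2r^3 + 2pq^2r^2)    [factor out 7]
= 7pr^2(−3q^2r^2 − 5r − 5 − 3pr + 2q^2)    [factor out pr^2]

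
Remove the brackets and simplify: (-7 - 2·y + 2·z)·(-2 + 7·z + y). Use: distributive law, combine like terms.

14 - 53·z - 3·y - 12·y·z - 2·y^2 + 14·z^2

(-7 - 2·y + 2·z)·(-2 + 7·z + y)
= 14 - 49·z - 7·y + 4·y - 14·y·z - 2·y^2 - 4·z + 14·z^2 + 2·y·z    [distributive law]
= 14 - 53·z - 3·y - 12·y·z - 2·y^2 + 14·z^2    [combine like terms]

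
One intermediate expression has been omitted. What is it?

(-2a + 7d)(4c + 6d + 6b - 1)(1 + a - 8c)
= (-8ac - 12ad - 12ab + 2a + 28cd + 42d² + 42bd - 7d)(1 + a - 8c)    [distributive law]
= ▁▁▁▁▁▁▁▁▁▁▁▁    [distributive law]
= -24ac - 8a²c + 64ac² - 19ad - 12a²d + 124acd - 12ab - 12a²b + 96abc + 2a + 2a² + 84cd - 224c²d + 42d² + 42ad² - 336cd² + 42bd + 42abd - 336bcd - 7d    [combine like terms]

By distributive law:

-8ac - 8a²c + 64ac² - 12ad - 12a²d + 96acd - 12ab - 12a²b + 96abc + 2a + 2a² - 16ac + 28cd + 28acd - 224c²d + 42d² + 42ad² - 336cd² + 42bd + 42abd - 336bcd - 7d - 7ad + 56cd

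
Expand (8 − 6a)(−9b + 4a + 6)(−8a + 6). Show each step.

900ab − 432b − 112a² − 408a + 288 − 432a²b + 192a³

(8 − 6a)(−9b + 4a + 6)(−8a + 6)
= (−72b + 32a + 48 + 54ab − 24a² − 36a)(−8a + 6)    [distributive law]
= (−72b − 4a + 48 + 54ab − 24a²)(−8a + 6)    [combine like terms]
= 576ab − 432b + 32a² − 24a − 384a + 288 − 432a²b + 324ab + 192a³ − 144a²    [distributive law]
= 900ab − 432b − 112a² − 408a + 288 − 432a²b + 192a³    [combine like terms]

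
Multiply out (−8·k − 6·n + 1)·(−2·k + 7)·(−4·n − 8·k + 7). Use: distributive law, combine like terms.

(−8·k − 6·n + 1)·(−2·k + 7)·(−4·n − 8·k + 7)
= (16·k^2 − 56·k + 12·k·n − 42·n − 2·k + 7)·(−4·n − 8·k + 7)    [distributive law]
= (16·k^2 − 58·k + 12·k·n − 42·n + 7)·(−4·n − 8·k + 7)    [combine like terms]
= −64·k^2·n − 128·k^3 + 112·k^2 + 232·k·n + 464·k^2 − 406·k − 48·k·n^2 − 96·k^2·n + 84·k·n + 168·n^2 + 336·k·n − 294·n − 28·n − 56·k + 49    [distributive law]
= −160·k^2·n − 128·k^3 + 576·k^2 + 652·k·n − 462·k − 48·k·n^2 + 168·n^2 − 322·n + 49    [combine like terms]

−160·k^2·n − 128·k^3 + 576·k^2 + 652·k·n − 462·k − 48·k·n^2 + 168·n^2 − 322·n + 49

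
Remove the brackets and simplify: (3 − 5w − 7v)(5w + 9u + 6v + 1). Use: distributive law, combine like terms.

(3 − 5w − 7v)(5w + 9u + 6v + 1)
= 15w + 27u + 18v + 3 − 25w² − 45uw − 30vw − 5w − 35vw − 63uv − 42v² − 7v    [distributive law]
= 10w + 27u + 11v + 3 − 25w² − 45uw − 65vw − 63uv − 42v²    [combine like terms]

10w + 27u + 11v + 3 − 25w² − 45uw − 65vw − 63uv − 42v²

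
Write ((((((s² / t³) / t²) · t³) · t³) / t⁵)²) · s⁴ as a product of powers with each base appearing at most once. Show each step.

((((((s² / t³) / t²) · t³) · t³) / t⁵)²) · s⁴
= ((((((s² / t³) / t²) · t³) · t³)²) / ((t⁵)²)) · s⁴    [power of a quotient]
= ((((((s² / t³) / t²) · t³)²) · ((t³)²)) / ((t⁵)²)) · s⁴    [power of a product]
= ((((((s² / t³) / t²)²) · ((t³)²)) · ((t³)²)) / ((t⁵)²)) · s⁴    [power of a product]
= ((((((s² / t³)²) / ((t²)²)) · ((t³)²)) · ((t³)²)) / ((t⁵)²)) · s⁴    [power of a quotient]
= (((((((s²)²) / ((t³)²)) / ((t²)²)) · ((t³)²)) · ((t³)²)) / ((t⁵)²)) · s⁴    [power of a quotient]
= (((((s⁴ / ((t³)²)) / ((t²)²)) · ((t³)²)) · ((t³)²)) / ((t⁵)²)) · s⁴    [power of a power]
= (((((s⁴ / t⁶) / ((t²)²)) · ((t³)²)) · ((t³)²)) / ((t⁵)²)) · s⁴    [power of a power]
= (((((s⁴ / t⁶) / t⁴) · ((t³)²)) · ((t³)²)) / ((t⁵)²)) · s⁴    [power of a power]
= (((((s⁴ / t⁶) / t⁴) · t⁶) · ((t³)²)) / ((t⁵)²)) · s⁴    [power of a power]
= (((((s⁴ / t⁶) / t⁴) · t⁶) · t⁶) / ((t⁵)²)) · s⁴    [power of a power]
= (((((s⁴ / t⁶) / t⁴) · t⁶) · t⁶) / t¹⁰) · s⁴    [power of a power]
= s⁸t⁻⁸    [quotient of powers; product of powers]

s⁸t⁻⁸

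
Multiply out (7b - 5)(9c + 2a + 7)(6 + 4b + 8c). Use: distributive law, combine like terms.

(7b - 5)(9c + 2a + 7)(6 + 4b + 8c)
= (63bc + 14ab + 49b - 45c - 10a - 35)(6 + 4b + 8c)    [distributive law]
= 378bc + 252b^2c + 504bc^2 + 84ab + 56ab^2 + 112abc + 294b + 196b^2 + 392bc - 270c - 180bc - 360c^2 - 60a - 40ab - 80ac - 210 - 140b - 280c    [distributive law]
= 590bc + 252b^2c + 504bc^2 + 44ab + 56ab^2 + 112abc + 154b + 196b^2 - 550c - 360c^2 - 60a - 80ac - 210    [combine like terms]

590bc + 252b^2c + 504bc^2 + 44ab + 56ab^2 + 112abc + 154b + 196b^2 - 550c - 360c^2 - 60a - 80ac - 210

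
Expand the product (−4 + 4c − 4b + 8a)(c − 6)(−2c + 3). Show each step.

(−4 + 4c − 4b + 8a)(c − 6)(−2c + 3)
= (−4c + 24 + 4c^2 − 24c − 4bc + 24b + 8ac − 48a)(−2c + 3)    [distributive law]
= (−28c + 24 + 4c^2 − 4bc + 24b + 8ac − 48a)(−2c + 3)    [combine like terms]
= 56c^2 − 84c − 48c + 72 − 8c^3 + 12c^2 + 8bc^2 − 12bc − 48bc + 72b − 16ac^2 + 24ac + 96ac − 144a    [distributive law]
= 68c^2 − 132c + 72 − 8c^3 + 8bc^2 − 60bc + 72b − 16ac^2 + 120ac − 144a    [combine like terms]

68c^2 − 132c + 72 − 8c^3 + 8bc^2 − 60bc + 72b − 16ac^2 + 120ac − 144a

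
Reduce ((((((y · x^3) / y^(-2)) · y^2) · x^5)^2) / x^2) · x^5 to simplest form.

((((((y · x^3) / y^(-2)) · y^2) · x^5)^2) / x^2) · x^5
= ((((((y · x^3) / y^(-2)) · y^2)^2) · ((x^5)^2)) / x^2) · x^5    [power of a product]
= ((((((y · x^3) / y^(-2))^2) · ((y^2)^2)) · ((x^5)^2)) / x^2) · x^5    [power of a product]
= ((((((y · x^3)^2) / ((y^(-2))^2)) · ((y^2)^2)) · ((x^5)^2)) / x^2) · x^5    [power of a quotient]
= ((((((y^2) · ((x^3)^2)) / ((y^(-2))^2)) · ((y^2)^2)) · ((x^5)^2)) / x^2) · x^5    [power of a product]
= (((((y^2 · x^6) / ((y^(-2))^2)) · ((y^2)^2)) · ((x^5)^2)) / x^2) · x^5    [power of a power]
= (((((y^2 · x^6) / y^(-4)) · ((y^2)^2)) · ((x^5)^2)) / x^2) · x^5    [power of a power]
= (((((y^2 · x^6) / y^(-4)) · y^4) · ((x^5)^2)) / x^2) · x^5    [power of a power]
= (((((y^2 · x^6) / y^(-4)) · y^4) · x^10) / x^2) · x^5    [power of a power]
= x^19·y^10    [quotient of powers; product of powers]

x^19·y^10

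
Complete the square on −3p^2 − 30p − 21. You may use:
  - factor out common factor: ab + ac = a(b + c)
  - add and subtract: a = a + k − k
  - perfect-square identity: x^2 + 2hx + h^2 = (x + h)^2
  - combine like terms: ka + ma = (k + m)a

−3(p + 5)^2 + 54

−3p^2 − 30p − 21
= −3(p^2 + 10p) − 21    [factor out -3 from the p-terms]
= −3(p^2 + 10p + 25 − 25) − 21    [add and subtract 25 inside the bracket]
= −3(p + 5)^2 + 75 − 21    [perfect-square identity]
= −3(p + 5)^2 + 54    [combine constants]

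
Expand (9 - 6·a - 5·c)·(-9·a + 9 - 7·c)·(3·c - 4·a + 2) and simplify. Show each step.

201·a·c + 648·a^2 - 594·a + 27·c + 162 - 254·c^2 - 186·a^2·c - 216·a^3 + 121·a·c^2 + 105·c^3

(9 - 6·a - 5·c)·(-9·a + 9 - 7·c)·(3·c - 4·a + 2)
= (-81·a + 81 - 63·c + 54·a^2 - 54·a + 42·a·c + 45·a·c - 45·c + 35·c^2)·(3·c - 4·a + 2)    [distributive law]
= (-135·a + 81 - 108·c + 54·a^2 + 87·a·c + 35·c^2)·(3·c - 4·a + 2)    [combine like terms]
= -405·a·c + 540·a^2 - 270·a + 243·c - 324·a + 162 - 324·c^2 + 432·a·c - 216·c + 162·a^2·c - 216·a^3 + 108·a^2 + 261·a·c^2 - 348·a^2·c + 174·a·c + 105·c^3 - 140·a·c^2 + 70·c^2    [distributive law]
= 201·a·c + 648·a^2 - 594·a + 27·c + 162 - 254·c^2 - 186·a^2·c - 216·a^3 + 121·a·c^2 + 105·c^3    [combine like terms]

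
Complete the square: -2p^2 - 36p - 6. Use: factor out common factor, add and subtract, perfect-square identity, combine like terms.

-2p^2 - 36p - 6
= -2(p^2 + 18p) - 6    [factor out -2 from the p-terms]
= -2(p^2 + 18p + 81 - 81) - 6    [add and subtract 81 inside the bracket]
= -2(p + 9)^2 + 162 - 6    [perfect-square identity]
= -2(p + 9)^2 + 156    [combine constants]

-2(p + 9)^2 + 156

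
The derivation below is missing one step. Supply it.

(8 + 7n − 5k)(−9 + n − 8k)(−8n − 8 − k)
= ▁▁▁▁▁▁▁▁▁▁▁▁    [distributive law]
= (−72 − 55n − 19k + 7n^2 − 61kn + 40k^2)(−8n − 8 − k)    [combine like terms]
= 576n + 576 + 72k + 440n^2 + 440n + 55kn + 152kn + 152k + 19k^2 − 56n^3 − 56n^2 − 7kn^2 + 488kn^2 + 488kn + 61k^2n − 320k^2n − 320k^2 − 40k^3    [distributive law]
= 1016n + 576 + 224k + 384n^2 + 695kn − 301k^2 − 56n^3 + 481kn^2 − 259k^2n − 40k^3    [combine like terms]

Applying distributive law to the line above:

(−72 + 8n − 64k − 63n + 7n^2 − 56kn + 45k − 5kn + 40k^2)(−8n − 8 − k)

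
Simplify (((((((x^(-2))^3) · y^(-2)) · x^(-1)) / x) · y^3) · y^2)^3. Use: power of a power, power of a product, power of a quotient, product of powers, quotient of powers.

x^(-24)y^9

(((((((x^(-2))^3) · y^(-2)) · x^(-1)) / x) · y^3) · y^2)^3
= (((((((x^(-2))^3) · y^(-2)) · x^(-1)) / x) · y^3)^3) · ((y^2)^3)    [power of a product]
= (((((((x^(-2))^3) · y^(-2)) · x^(-1)) / x)^3) · ((y^3)^3)) · ((y^2)^3)    [power of a product]
= (((((((x^(-2))^3) · y^(-2)) · x^(-1))^3) / (x^3)) · ((y^3)^3)) · ((y^2)^3)    [power of a quotient]
= (((((((x^(-2))^3) · y^(-2))^3) · ((x^(-1))^3)) / (x^3)) · ((y^3)^3)) · ((y^2)^3)    [power of a product]
= (((((((x^(-2))^3)^3) · ((y^(-2))^3)) · ((x^(-1))^3)) / (x^3)) · ((y^3)^3)) · ((y^2)^3)    [power of a product]
= ((((((x^(-2))^9) · ((y^(-2))^3)) · ((x^(-1))^3)) / (x^3)) · ((y^3)^3)) · ((y^2)^3)    [power of a power]
= ((((x^(-18) · ((y^(-2))^3)) · ((x^(-1))^3)) / (x^3)) · ((y^3)^3)) · ((y^2)^3)    [power of a power]
= ((((x^(-18) · y^(-6)) · ((x^(-1))^3)) / (x^3)) · ((y^3)^3)) · ((y^2)^3)    [power of a power]
= ((((x^(-18) · y^(-6)) · x^(-3)) / (x^3)) · ((y^3)^3)) · ((y^2)^3)    [power of a power]
= ((((x^(-18) · y^(-6)) · x^(-3)) / x^3) · y^9) · ((y^2)^3)    [power of a power]
= ((((x^(-18) · y^(-6)) · x^(-3)) / x^3) · y^9) · y^6    [power of a power]
= x^(-24)y^9    [quotient of powers; product of powers]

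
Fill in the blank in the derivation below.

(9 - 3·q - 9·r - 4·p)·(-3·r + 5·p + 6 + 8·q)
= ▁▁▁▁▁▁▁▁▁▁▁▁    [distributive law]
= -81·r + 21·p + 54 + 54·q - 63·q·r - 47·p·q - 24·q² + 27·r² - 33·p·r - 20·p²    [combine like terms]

Applying distributive law to the line above:

-27·r + 45·p + 54 + 72·q + 9·q·r - 15·p·q - 18·q - 24·q² + 27·r² - 45·p·r - 54·r - 72·q·r + 12·p·r - 20·p² - 24·p - 32·p·q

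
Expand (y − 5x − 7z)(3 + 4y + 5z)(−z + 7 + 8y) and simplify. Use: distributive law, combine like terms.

(y − 5x − 7z)(3 + 4y + 5z)(−z + 7 + 8y)
= (3y + 4y^2 + 5yz − 15x − 20xy − 25xz − 21z − 28yz − 35z^2)(−z + 7 + 8y)    [distributive law]
= (3y + 4y^2 − 23yz − 15x − 20xy − 25xz − 21z − 35z^2)(−z + 7 + 8y)    [combine like terms]
= −3yz + 21y + 24y^2 − 4y^2z + 28y^2 + 32y^3 + 23yz^2 − 161yz − 184y^2z + 15xz − 105x − 120xy + 20xyz − 140xy − 160xy^2 + 25xz^2 − 175xz − 200xyz + 21z^2 − 147z − 168yz + 35z^3 − 245z^2 − 280yz^2    [distributive law]
= −332yz + 21y + 52y^2 − 188y^2z + 32y^3 − 257yz^2 − 160xz − 105x − 260xy − 180xyz − 160xy^2 + 25xz^2 − 224z^2 − 147z + 35z^3    [combine like terms]

−332yz + 21y + 52y^2 − 188y^2z + 32y^3 − 257yz^2 − 160xz − 105x − 260xy − 180xyz − 160xy^2 + 25xz^2 − 224z^2 − 147z + 35z^3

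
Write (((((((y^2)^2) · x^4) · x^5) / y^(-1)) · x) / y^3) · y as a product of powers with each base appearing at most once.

x^10·y^3

(((((((y^2)^2) · x^4) · x^5) / y^(-1)) · x) / y^3) · y
= (((((y^4 · x^4) · x^5) / y^(-1)) · x) / y^3) · y    [power of a power]
= x^10·y^3    [quotient of powers; product of powers]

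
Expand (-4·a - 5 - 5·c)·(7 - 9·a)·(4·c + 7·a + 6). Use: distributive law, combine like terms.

93·a·c + 335·a^2 - 143·a + 459·a^2·c + 252·a^3 - 350·c - 210 - 140·c^2 + 180·a·c^2

(-4·a - 5 - 5·c)·(7 - 9·a)·(4·c + 7·a + 6)
= (-28·a + 36·a^2 - 35 + 45·a - 35·c + 45·a·c)·(4·c + 7·a + 6)    [distributive law]
= (17·a + 36·a^2 - 35 - 35·c + 45·a·c)·(4·c + 7·a + 6)    [combine like terms]
= 68·a·c + 119·a^2 + 102·a + 144·a^2·c + 252·a^3 + 216·a^2 - 140·c - 245·a - 210 - 140·c^2 - 245·a·c - 210·c + 180·a·c^2 + 315·a^2·c + 270·a·c    [distributive law]
= 93·a·c + 335·a^2 - 143·a + 459·a^2·c + 252·a^3 - 350·c - 210 - 140·c^2 + 180·a·c^2    [combine like terms]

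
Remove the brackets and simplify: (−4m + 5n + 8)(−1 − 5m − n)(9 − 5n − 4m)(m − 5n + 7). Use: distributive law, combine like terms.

1976m^2 + 1684mn − 2116m − 1689m^2n + 680mn^2 − 236m^3 + 384m^3n + 205m^2n^2 − 80m^4 − 600mn^3 + 525n^2 − 179n + 75n^3 − 125n^4 − 504

(−4m + 5n + 8)(−1 − 5m − n)(9 − 5n − 4m)(m − 5n + 7)
= (4m + 20m^2 + 4mn − 5n − 25mn − 5n^2 − 8 − 40m − 8n)(9 − 5n − 4m)(m − 5n + 7)    [distributive law]
= (−36m + 20m^2 − 21mn − 13n − 5n^2 − 8)(9 − 5n − 4m)(m − 5n + 7)    [combine like terms]
= (−324m + 180mn + 144m^2 + 180m^2 − 100m^2n − 80m^3 − 189mn + 105mn^2 + 84m^2n − 117n + 65n^2 + 52mn − 45n^2 + 25n^3 + 20mn^2 − 72 + 40n + 32m)(m − 5n + 7)    [distributive law]
= (−292m + 43mn + 324m^2 − 16m^2n − 80m^3 + 125mn^2 − 77n + 20n^2 + 25n^3 − 72)(m − 5n + 7)    [combine like terms]
= −292m^2 + 1460mn − 2044m + 43m^2n − 215mn^2 + 301mn + 324m^3 − 1620m^2n + 2268m^2 − 16m^3n + 80m^2n^2 − 112m^2n − 80m^4 + 400m^3n − 560m^3 + 125m^2n^2 − 625mn^3 + 875mn^2 − 77mn + 385n^2 − 539n + 20mn^2 − 100n^3 + 140n^2 + 25mn^3 − 125n^4 + 175n^3 − 72m + 360n − 504    [distributive law]
= 1976m^2 + 1684mn − 2116m − 1689m^2n + 680mn^2 − 236m^3 + 384m^3n + 205m^2n^2 − 80m^4 − 600mn^3 + 525n^2 − 179n + 75n^3 − 125n^4 − 504    [combine like terms]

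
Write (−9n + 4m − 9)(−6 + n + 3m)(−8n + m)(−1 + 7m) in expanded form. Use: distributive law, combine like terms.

360n² − 2695mn² − 3477mn + 3290m²n − 72n³ + 504mn³ + 1225m²n² − 833m³n + 429m² − 369m³ + 84m⁴ + 432n − 54m

(−9n + 4m − 9)(−6 + n + 3m)(−8n + m)(−1 + 7m)
= (54n − 9n² − 27mn − 24m + 4mn + 12m² + 54 − 9n − 27m)(−8n + m)(−1 + 7m)    [distributive law]
= (45n − 9n² − 23mn − 51m + 12m² + 54)(−8n + m)(−1 + 7m)    [combine like terms]
= (−360n² + 45mn + 72n³ − 9mn² + 184mn² − 23m²n + 408mn − 51m² − 96m²n + 12m³ − 432n + 54m)(−1 + 7m)    [distributive law]
= (−360n² + 453mn + 72n³ + 175mn² − 119m²n − 51m² + 12m³ − 432n + 54m)(−1 + 7m)    [combine like terms]
= 360n² − 2520mn² − 453mn + 3171m²n − 72n³ + 504mn³ − 175mn² + 1225m²n² + 119m²n − 833m³n + 51m² − 357m³ − 12m³ + 84m⁴ + 432n − 3024mn − 54m + 378m²    [distributive law]
= 360n² − 2695mn² − 3477mn + 3290m²n − 72n³ + 504mn³ + 1225m²n² − 833m³n + 429m² − 369m³ + 84m⁴ + 432n − 54m    [combine like terms]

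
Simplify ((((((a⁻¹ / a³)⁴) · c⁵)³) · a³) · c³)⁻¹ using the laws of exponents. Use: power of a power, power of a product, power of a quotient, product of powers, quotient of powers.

((((((a⁻¹ / a³)⁴) · c⁵)³) · a³) · c³)⁻¹
= ((((((a⁻¹ / a³)⁴) · c⁵)³) · a³)⁻¹) · ((c³)⁻¹)    [power of a product]
= ((((((a⁻¹ / a³)⁴) · c⁵)³)⁻¹) · ((a³)⁻¹)) · ((c³)⁻¹)    [power of a product]
= (((((a⁻¹ / a³)⁴) · c⁵)⁻³) · ((a³)⁻¹)) · ((c³)⁻¹)    [power of a power]
= (((((a⁻¹ / a³)⁴)⁻³) · ((c⁵)⁻³)) · ((a³)⁻¹)) · ((c³)⁻¹)    [power of a product]
= ((((a⁻¹ / a³)⁻¹²) · ((c⁵)⁻³)) · ((a³)⁻¹)) · ((c³)⁻¹)    [power of a power]
= (((((a⁻¹)⁻¹²) / ((a³)⁻¹²)) · ((c⁵)⁻³)) · ((a³)⁻¹)) · ((c³)⁻¹)    [power of a quotient]
= (((a¹² / ((a³)⁻¹²)) · ((c⁵)⁻³)) · ((a³)⁻¹)) · ((c³)⁻¹)    [power of a power]
= (((a¹² / a⁻³⁶) · ((c⁵)⁻³)) · ((a³)⁻¹)) · ((c³)⁻¹)    [power of a power]
= ((a⁴⁸ · ((c⁵)⁻³)) · ((a³)⁻¹)) · ((c³)⁻¹)    [quotient of powers]
= ((a⁴⁸ · c⁻¹⁵) · ((a³)⁻¹)) · ((c³)⁻¹)    [power of a power]
= ((a⁴⁸ · c⁻¹⁵) · a⁻³) · ((c³)⁻¹)    [power of a power]
= ((a⁴⁸ · c⁻¹⁵) · a⁻³) · c⁻³    [power of a power]
= a⁴⁵c⁻¹⁸    [product of powers]

a⁴⁵c⁻¹⁸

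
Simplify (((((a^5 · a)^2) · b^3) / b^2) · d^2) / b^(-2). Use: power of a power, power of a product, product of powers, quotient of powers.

a^12b^3d^2

(((((a^5 · a)^2) · b^3) / b^2) · d^2) / b^(-2)
= ((((((a^5)^2) · (a^2)) · b^3) / b^2) · d^2) / b^(-2)    [power of a product]
= ((((a^10 · (a^2)) · b^3) / b^2) · d^2) / b^(-2)    [power of a power]
= (((a^12 · b^3) / b^2) · d^2) / b^(-2)    [product of powers]
= a^12b^3d^2    [quotient of powers; product of powers]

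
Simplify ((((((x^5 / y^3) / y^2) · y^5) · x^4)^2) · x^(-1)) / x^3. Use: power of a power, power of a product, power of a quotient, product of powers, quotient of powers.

((((((x^5 / y^3) / y^2) · y^5) · x^4)^2) · x^(-1)) / x^3
= ((((((x^5 / y^3) / y^2) · y^5)^2) · ((x^4)^2)) · x^(-1)) / x^3    [power of a product]
= ((((((x^5 / y^3) / y^2)^2) · ((y^5)^2)) · ((x^4)^2)) · x^(-1)) / x^3    [power of a product]
= ((((((x^5 / y^3)^2) / ((y^2)^2)) · ((y^5)^2)) · ((x^4)^2)) · x^(-1)) / x^3    [power of a quotient]
= (((((((x^5)^2) / ((y^3)^2)) / ((y^2)^2)) · ((y^5)^2)) · ((x^4)^2)) · x^(-1)) / x^3    [power of a quotient]
= (((((x^10 / ((y^3)^2)) / ((y^2)^2)) · ((y^5)^2)) · ((x^4)^2)) · x^(-1)) / x^3    [power of a power]
= (((((x^10 / y^6) / ((y^2)^2)) · ((y^5)^2)) · ((x^4)^2)) · x^(-1)) / x^3    [power of a power]
= (((((x^10 / y^6) / y^4) · ((y^5)^2)) · ((x^4)^2)) · x^(-1)) / x^3    [power of a power]
= (((((x^10 / y^6) / y^4) · y^10) · ((x^4)^2)) · x^(-1)) / x^3    [power of a power]
= (((((x^10 / y^6) / y^4) · y^10) · x^8) · x^(-1)) / x^3    [power of a power]
= x^14    [quotient of powers; product of powers]

x^14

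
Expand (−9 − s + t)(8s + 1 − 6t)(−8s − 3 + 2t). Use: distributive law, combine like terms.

608s² + 291s − 628st + 27 − 183t + 128t² + 64s³ − 128s²t + 76st² − 12t³

(−9 − s + t)(8s + 1 − 6t)(−8s − 3 + 2t)
= (−72s − 9 + 54t − 8s² − s + 6st + 8st + t − 6t²)(−8s − 3 + 2t)    [distributive law]
= (−73s − 9 + 55t − 8s² + 14st − 6t²)(−8s − 3 + 2t)    [combine like terms]
= 584s² + 219s − 146st + 72s + 27 − 18t − 440st − 165t + 110t² + 64s³ + 24s² − 16s²t − 112s²t − 42st + 28st² + 48st² + 18t² − 12t³    [distributive law]
= 608s² + 291s − 628st + 27 − 183t + 128t² + 64s³ − 128s²t + 76st² − 12t³    [combine like terms]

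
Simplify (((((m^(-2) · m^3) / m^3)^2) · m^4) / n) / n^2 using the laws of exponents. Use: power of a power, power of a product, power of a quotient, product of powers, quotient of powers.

n^(-3)

(((((m^(-2) · m^3) / m^3)^2) · m^4) / n) / n^2
= (((((m^(-2) · m^3)^2) / ((m^3)^2)) · m^4) / n) / n^2    [power of a quotient]
= ((((((m^(-2))^2) · ((m^3)^2)) / ((m^3)^2)) · m^4) / n) / n^2    [power of a product]
= ((((m^(-4) · ((m^3)^2)) / ((m^3)^2)) · m^4) / n) / n^2    [power of a power]
= ((((m^(-4) · m^6) / ((m^3)^2)) · m^4) / n) / n^2    [power of a power]
= (((m^2 / ((m^3)^2)) · m^4) / n) / n^2    [product of powers]
= (((m^2 / m^6) · m^4) / n) / n^2    [power of a power]
= ((m^(-4) · m^4) / n) / n^2    [quotient of powers]
= (m^0 / n) / n^2    [product of powers]
= n^(-3)    [quotient of powers; product of powers]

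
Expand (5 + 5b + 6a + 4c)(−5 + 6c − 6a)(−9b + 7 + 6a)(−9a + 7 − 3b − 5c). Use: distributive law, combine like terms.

2520ab + 875b + 1425b^2 + 380bc − 2415a − 1225 + 1365c + 846a^2 + 3228ac − 1908abc − 3375b^2c − 2616bc^2 + 826c^2 + 2268a^2c − 1224ac^2 + 1224a^2b − 675ab^2 + 3996a^3 − 675b^3 + 864ab^2c + 810b^3c + 1998b^2c^2 − 1584a^2bc + 1152abc^2 − 2862a^2b^2 − 810ab^3 − 648a^3b + 432a^3c − 1656a^2c^2 + 1944a^4 + 1080bc^3 − 840c^3 − 720ac^3

(5 + 5b + 6a + 4c)(−5 + 6c − 6a)(−9b + 7 + 6a)(−9a + 7 − 3b − 5c)
= (−25 + 30c − 30a − 25b + 30bc − 30ab − 30a + 36ac − 36a^2 − 20c + 24c^2 − 24ac)(−9b + 7 + 6a)(−9a + 7 − 3b − 5c)    [distributive law]
= (−25 + 10c − 60a − 25b + 30bc − 30ab + 12ac − 36a^2 + 24c^2)(−9b + 7 + 6a)(−9a + 7 − 3b − 5c)    [combine like terms]
= (225b − 175 − 150a − 90bc + 70c + 60ac + 540ab − 420a − 360a^2 + 225b^2 − 175b − 150ab − 270b^2c + 210bc + 180abc + 270ab^2 − 210ab − 180a^2b − 108abc + 84ac + 72a^2c + 324a^2b − 252a^2 − 216a^3 − 216bc^2 + 168c^2 + 144ac^2)(−9a + 7 − 3b − 5c)    [distributive law]
= (50b − 175 − 570a + 120bc + 70c + 144ac + 180ab − 612a^2 + 225b^2 − 270b^2c + 72abc + 270ab^2 + 144a^2b + 72a^2c − 216a^3 − 216bc^2 + 168c^2 + 144ac^2)(−9a + 7 − 3b − 5c)    [combine like terms]
= −450ab + 350b − 150b^2 − 250bc + 1575a − 1225 + 525b + 875c + 5130a^2 − 3990a + 1710ab + 2850ac − 1080abc + 840bc − 360b^2c − 600bc^2 − 630ac + 490c − 210bc − 350c^2 − 1296a^2c + 1008ac − 432abc − 720ac^2 − 1620a^2b + 1260ab − 540ab^2 − 900abc + 5508a^3 − 4284a^2 + 1836a^2b + 3060a^2c − 2025ab^2 + 1575b^2 − 675b^3 − 1125b^2c + 2430ab^2c − 1890b^2c + 810b^3c + 1350b^2c^2 − 648a^2bc + 504abc − 216ab^2c − 360abc^2 − 2430a^2b^2 + 1890ab^2 − 810ab^3 − 1350ab^2c − 1296a^3b + 1008a^2b − 432a^2b^2 − 720a^2bc − 648a^3c + 504a^2c − 216a^2bc − 360a^2c^2 + 1944a^4 − 1512a^3 + 648a^3b + 1080a^3c + 1944abc^2 − 1512bc^2 + 648b^2c^2 + 1080bc^3 − 1512ac^2 + 1176c^2 − 504bc^2 − 840c^3 − 1296a^2c^2 + 1008ac^2 − 432abc^2 − 720ac^3    [distributive law]
= 2520ab + 875b + 1425b^2 + 380bc − 2415a − 1225 + 1365c + 846a^2 + 3228ac − 1908abc − 3375b^2c − 2616bc^2 + 826c^2 + 2268a^2c − 1224ac^2 + 1224a^2b − 675ab^2 + 3996a^3 − 675b^3 + 864ab^2c + 810b^3c + 1998b^2c^2 − 1584a^2bc + 1152abc^2 − 2862a^2b^2 − 810ab^3 − 648a^3b + 432a^3c − 1656a^2c^2 + 1944a^4 + 1080bc^3 − 840c^3 − 720ac^3    [combine like terms]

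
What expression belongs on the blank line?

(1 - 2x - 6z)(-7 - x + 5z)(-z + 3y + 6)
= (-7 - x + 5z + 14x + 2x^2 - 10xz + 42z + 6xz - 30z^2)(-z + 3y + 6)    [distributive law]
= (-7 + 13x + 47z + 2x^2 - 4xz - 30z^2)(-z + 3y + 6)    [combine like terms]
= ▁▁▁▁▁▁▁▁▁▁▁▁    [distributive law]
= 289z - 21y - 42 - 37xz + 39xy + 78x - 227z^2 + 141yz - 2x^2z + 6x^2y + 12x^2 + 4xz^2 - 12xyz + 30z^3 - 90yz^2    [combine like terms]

Applying distributive law to the line above:

7z - 21y - 42 - 13xz + 39xy + 78x - 47z^2 + 141yz + 282z - 2x^2z + 6x^2y + 12x^2 + 4xz^2 - 12xyz - 24xz + 30z^3 - 90yz^2 - 180z^2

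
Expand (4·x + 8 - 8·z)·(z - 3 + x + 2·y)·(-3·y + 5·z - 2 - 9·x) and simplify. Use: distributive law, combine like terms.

196·x·y·z + 52·x·z^2 - 300·x·z + 56·x^2·z - 148·x·y + 224·x + 28·x^2 - 84·x^2·y - 36·x^3 - 24·x·y^2 + 16·y·z + 176·z^2 - 184·z + 40·y + 48 - 48·y^2 - 56·y·z^2 - 40·z^3 + 48·y^2·z

(4·x + 8 - 8·z)·(z - 3 + x + 2·y)·(-3·y + 5·z - 2 - 9·x)
= (4·x·z - 12·x + 4·x^2 + 8·x·y + 8·z - 24 + 8·x + 16·y - 8·z^2 + 24·z - 8·x·z - 16·y·z)·(-3·y + 5·z - 2 - 9·x)    [distributive law]
= (-4·x·z - 4·x + 4·x^2 + 8·x·y + 32·z - 24 + 16·y - 8·z^2 - 16·y·z)·(-3·y + 5·z - 2 - 9·x)    [combine like terms]
= 12·x·y·z - 20·x·z^2 + 8·x·z + 36·x^2·z + 12·x·y - 20·x·z + 8·x + 36·x^2 - 12·x^2·y + 20·x^2·z - 8·x^2 - 36·x^3 - 24·x·y^2 + 40·x·y·z - 16·x·y - 72·x^2·y - 96·y·z + 160·z^2 - 64·z - 288·x·z + 72·y - 120·z + 48 + 216·x - 48·y^2 + 80·y·z - 32·y - 144·x·y + 24·y·z^2 - 40·z^3 + 16·z^2 + 72·x·z^2 + 48·y^2·z - 80·y·z^2 + 32·y·z + 144·x·y·z    [distributive law]
= 196·x·y·z + 52·x·z^2 - 300·x·z + 56·x^2·z - 148·x·y + 224·x + 28·x^2 - 84·x^2·y - 36·x^3 - 24·x·y^2 + 16·y·z + 176·z^2 - 184·z + 40·y + 48 - 48·y^2 - 56·y·z^2 - 40·z^3 + 48·y^2·z    [combine like terms]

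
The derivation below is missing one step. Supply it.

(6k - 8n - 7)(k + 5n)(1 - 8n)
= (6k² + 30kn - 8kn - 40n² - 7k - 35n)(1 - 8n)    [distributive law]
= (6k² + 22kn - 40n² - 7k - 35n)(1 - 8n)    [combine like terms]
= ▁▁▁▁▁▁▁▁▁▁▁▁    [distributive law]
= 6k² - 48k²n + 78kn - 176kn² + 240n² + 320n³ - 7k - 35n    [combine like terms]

By distributive law:

6k² - 48k²n + 22kn - 176kn² - 40n² + 320n³ - 7k + 56kn - 35n + 280n²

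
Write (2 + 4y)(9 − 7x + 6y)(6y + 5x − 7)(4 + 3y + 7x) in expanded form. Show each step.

−1290y − 204y^2 + 376xy − 130x + 1036x^2 − 504 + 1704xy^2 + 1694x^2y − 490x^3 + 936y^3 + 864xy^3 − 756x^2y^2 − 980x^3y + 432y^4

(2 + 4y)(9 − 7x + 6y)(6y + 5x − 7)(4 + 3y + 7x)
= (18 − 14x + 12y + 36y − 28xy + 24y^2)(6y + 5x − 7)(4 + 3y + 7x)    [distributive law]
= (18 − 14x + 48y − 28xy + 24y^2)(6y + 5x − 7)(4 + 3y + 7x)    [combine like terms]
= (108y + 90x − 126 − 84xy − 70x^2 + 98x + 288y^2 + 240xy − 336y − 168xy^2 − 140x^2y + 196xy + 144y^3 + 120xy^2 − 168y^2)(4 + 3y + 7x)    [distributive law]
= (−228y + 188x − 126 + 352xy − 70x^2 + 120y^2 − 48xy^2 − 140x^2y + 144y^3)(4 + 3y + 7x)    [combine like terms]
= −912y − 684y^2 − 1596xy + 752x + 564xy + 1316x^2 − 504 − 378y − 882x + 1408xy + 1056xy^2 + 2464x^2y − 280x^2 − 210x^2y − 490x^3 + 480y^2 + 360y^3 + 840xy^2 − 192xy^2 − 144xy^3 − 336x^2y^2 − 560x^2y − 420x^2y^2 − 980x^3y + 576y^3 + 432y^4 + 1008xy^3    [distributive law]
= −1290y − 204y^2 + 376xy − 130x + 1036x^2 − 504 + 1704xy^2 + 1694x^2y − 490x^3 + 936y^3 + 864xy^3 − 756x^2y^2 − 980x^3y + 432y^4    [combine like terms]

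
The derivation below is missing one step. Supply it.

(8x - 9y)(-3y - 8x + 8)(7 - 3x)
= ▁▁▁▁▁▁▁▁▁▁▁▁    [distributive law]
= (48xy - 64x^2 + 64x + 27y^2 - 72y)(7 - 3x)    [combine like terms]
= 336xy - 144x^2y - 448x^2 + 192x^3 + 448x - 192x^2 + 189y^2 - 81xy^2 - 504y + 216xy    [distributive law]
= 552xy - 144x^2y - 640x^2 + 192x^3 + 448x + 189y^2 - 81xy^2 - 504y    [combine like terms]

After distributive law, the bracketed line is:

(-24xy - 64x^2 + 64x + 27y^2 + 72xy - 72y)(7 - 3x)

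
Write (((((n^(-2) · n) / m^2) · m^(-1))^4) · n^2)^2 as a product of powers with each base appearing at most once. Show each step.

m^(-24)n^(-4)

(((((n^(-2) · n) / m^2) · m^(-1))^4) · n^2)^2
= (((((n^(-2) · n) / m^2) · m^(-1))^4)^2) · ((n^2)^2)    [power of a product]
= ((((n^(-2) · n) / m^2) · m^(-1))^8) · ((n^2)^2)    [power of a power]
= ((((n^(-2) · n) / m^2)^8) · ((m^(-1))^8)) · ((n^2)^2)    [power of a product]
= ((((n^(-2) · n)^8) / ((m^2)^8)) · ((m^(-1))^8)) · ((n^2)^2)    [power of a quotient]
= (((((n^(-2))^8) · (n^8)) / ((m^2)^8)) · ((m^(-1))^8)) · ((n^2)^2)    [power of a product]
= (((n^(-16) · (n^8)) / ((m^2)^8)) · ((m^(-1))^8)) · ((n^2)^2)    [power of a power]
= ((n^(-8) / ((m^2)^8)) · ((m^(-1))^8)) · ((n^2)^2)    [product of powers]
= ((n^(-8) / m^16) · ((m^(-1))^8)) · ((n^2)^2)    [power of a power]
= ((n^(-8) / m^16) · m^(-8)) · ((n^2)^2)    [power of a power]
= ((n^(-8) / m^16) · m^(-8)) · n^4    [power of a power]
= m^(-24)n^(-4)    [quotient of powers; product of powers]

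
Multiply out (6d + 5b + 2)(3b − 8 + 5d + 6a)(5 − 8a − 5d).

385bd − 494abd − 215bd^2 − 110d + 424ad + 340d^2 − 420ad^2 − 150d^3 − 288a^2d + 75b^2 − 120ab^2 − 75b^2d − 170b + 422ab − 240a^2b − 80 + 188a − 96a^2

(6d + 5b + 2)(3b − 8 + 5d + 6a)(5 − 8a − 5d)
= (18bd − 48d + 30d^2 + 36ad + 15b^2 − 40b + 25bd + 30ab + 6b − 16 + 10d + 12a)(5 − 8a − 5d)    [distributive law]
= (43bd − 38d + 30d^2 + 36ad + 15b^2 − 34b + 30ab − 16 + 12a)(5 − 8a − 5d)    [combine like terms]
= 215bd − 344abd − 215bd^2 − 190d + 304ad + 190d^2 + 150d^2 − 240ad^2 − 150d^3 + 180ad − 288a^2d − 180ad^2 + 75b^2 − 120ab^2 − 75b^2d − 170b + 272ab + 170bd + 150ab − 240a^2b − 150abd − 80 + 128a + 80d + 60a − 96a^2 − 60ad    [distributive law]
= 385bd − 494abd − 215bd^2 − 110d + 424ad + 340d^2 − 420ad^2 − 150d^3 − 288a^2d + 75b^2 − 120ab^2 − 75b^2d − 170b + 422ab − 240a^2b − 80 + 188a − 96a^2    [combine like terms]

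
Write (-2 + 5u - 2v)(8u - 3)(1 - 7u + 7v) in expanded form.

(-2 + 5u - 2v)(8u - 3)(1 - 7u + 7v)
= (-16u + 6 + 40u² - 15u - 16uv + 6v)(1 - 7u + 7v)    [distributive law]
= (-31u + 6 + 40u² - 16uv + 6v)(1 - 7u + 7v)    [combine like terms]
= -31u + 217u² - 217uv + 6 - 42u + 42v + 40u² - 280u³ + 280u²v - 16uv + 112u²v - 112uv² + 6v - 42uv + 42v²    [distributive law]
= -73u + 257u² - 275uv + 6 + 48v - 280u³ + 392u²v - 112uv² + 42v²    [combine like terms]

-73u + 257u² - 275uv + 6 + 48v - 280u³ + 392u²v - 112uv² + 42v²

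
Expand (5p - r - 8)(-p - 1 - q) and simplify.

-5p^2 + 3p - 5pq + pr + r + qr + 8 + 8q

(5p - r - 8)(-p - 1 - q)
= -5p^2 - 5p - 5pq + pr + r + qr + 8p + 8 + 8q    [distributive law]
= -5p^2 + 3p - 5pq + pr + r + qr + 8 + 8q    [combine like terms]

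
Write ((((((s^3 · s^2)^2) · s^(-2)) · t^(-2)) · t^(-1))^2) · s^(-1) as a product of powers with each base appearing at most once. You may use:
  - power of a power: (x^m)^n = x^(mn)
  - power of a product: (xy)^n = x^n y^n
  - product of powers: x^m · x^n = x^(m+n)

s^15t^(-6)

((((((s^3 · s^2)^2) · s^(-2)) · t^(-2)) · t^(-1))^2) · s^(-1)
= ((((((s^3 · s^2)^2) · s^(-2)) · t^(-2))^2) · ((t^(-1))^2)) · s^(-1)    [power of a product]
= ((((((s^3 · s^2)^2) · s^(-2))^2) · ((t^(-2))^2)) · ((t^(-1))^2)) · s^(-1)    [power of a product]
= ((((((s^3 · s^2)^2)^2) · ((s^(-2))^2)) · ((t^(-2))^2)) · ((t^(-1))^2)) · s^(-1)    [power of a product]
= (((((s^3 · s^2)^4) · ((s^(-2))^2)) · ((t^(-2))^2)) · ((t^(-1))^2)) · s^(-1)    [power of a power]
= ((((((s^3)^4) · ((s^2)^4)) · ((s^(-2))^2)) · ((t^(-2))^2)) · ((t^(-1))^2)) · s^(-1)    [power of a product]
= ((((s^12 · ((s^2)^4)) · ((s^(-2))^2)) · ((t^(-2))^2)) · ((t^(-1))^2)) · s^(-1)    [power of a power]
= ((((s^12 · s^8) · ((s^(-2))^2)) · ((t^(-2))^2)) · ((t^(-1))^2)) · s^(-1)    [power of a power]
= (((s^20 · ((s^(-2))^2)) · ((t^(-2))^2)) · ((t^(-1))^2)) · s^(-1)    [product of powers]
= (((s^20 · s^(-4)) · ((t^(-2))^2)) · ((t^(-1))^2)) · s^(-1)    [power of a power]
= ((s^16 · ((t^(-2))^2)) · ((t^(-1))^2)) · s^(-1)    [product of powers]
= ((s^16 · t^(-4)) · ((t^(-1))^2)) · s^(-1)    [power of a power]
= ((s^16 · t^(-4)) · t^(-2)) · s^(-1)    [power of a power]
= s^15t^(-6)    [product of powers]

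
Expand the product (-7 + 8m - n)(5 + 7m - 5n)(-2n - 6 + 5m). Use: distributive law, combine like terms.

-110n + 210 - 121m + 450mn - 381m^2 - 90n^2 - 347m^2n + 280m^3 + 119mn^2 - 10n^3

(-7 + 8m - n)(5 + 7m - 5n)(-2n - 6 + 5m)
= (-35 - 49m + 35n + 40m + 56m^2 - 40mn - 5n - 7mn + 5n^2)(-2n - 6 + 5m)    [distributive law]
= (-35 - 9m + 30n + 56m^2 - 47mn + 5n^2)(-2n - 6 + 5m)    [combine like terms]
= 70n + 210 - 175m + 18mn + 54m - 45m^2 - 60n^2 - 180n + 150mn - 112m^2n - 336m^2 + 280m^3 + 94mn^2 + 282mn - 235m^2n - 10n^3 - 30n^2 + 25mn^2    [distributive law]
= -110n + 210 - 121m + 450mn - 381m^2 - 90n^2 - 347m^2n + 280m^3 + 119mn^2 - 10n^3    [combine like terms]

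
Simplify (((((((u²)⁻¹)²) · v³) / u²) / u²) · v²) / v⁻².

(((((((u²)⁻¹)²) · v³) / u²) / u²) · v²) / v⁻²
= ((((((u²)⁻²) · v³) / u²) / u²) · v²) / v⁻²    [power of a power]
= ((((u⁻⁴ · v³) / u²) / u²) · v²) / v⁻²    [power of a power]
= u⁻⁸v⁷    [quotient of powers; product of powers]

u⁻⁸v⁷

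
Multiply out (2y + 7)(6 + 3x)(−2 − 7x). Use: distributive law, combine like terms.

(2y + 7)(6 + 3x)(−2 − 7x)
= (12y + 6xy + 42 + 21x)(−2 − 7x)    [distributive law]
= −24y − 84xy − 12xy − 42x^2y − 84 − 294x − 42x − 147x^2    [distributive law]
= −24y − 96xy − 42x^2y − 84 − 336x − 147x^2    [combine like terms]

−24y − 96xy − 42x^2y − 84 − 336x − 147x^2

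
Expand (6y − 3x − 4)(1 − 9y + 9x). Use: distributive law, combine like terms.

(6y − 3x − 4)(1 − 9y + 9x)
= 6y − 54y^2 + 54xy − 3x + 27xy − 27x^2 − 4 + 36y − 36x    [distributive law]
= 42y − 54y^2 + 81xy − 39x − 27x^2 − 4    [combine like terms]

42y − 54y^2 + 81xy − 39x − 27x^2 − 4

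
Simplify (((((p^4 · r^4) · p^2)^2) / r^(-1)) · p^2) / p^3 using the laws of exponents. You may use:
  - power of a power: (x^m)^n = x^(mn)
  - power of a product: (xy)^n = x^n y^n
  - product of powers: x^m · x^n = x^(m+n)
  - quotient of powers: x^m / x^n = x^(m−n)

p^11r^9

(((((p^4 · r^4) · p^2)^2) / r^(-1)) · p^2) / p^3
= (((((p^4 · r^4)^2) · ((p^2)^2)) / r^(-1)) · p^2) / p^3    [power of a product]
= ((((((p^4)^2) · ((r^4)^2)) · ((p^2)^2)) / r^(-1)) · p^2) / p^3    [power of a product]
= ((((p^8 · ((r^4)^2)) · ((p^2)^2)) / r^(-1)) · p^2) / p^3    [power of a power]
= ((((p^8 · r^8) · ((p^2)^2)) / r^(-1)) · p^2) / p^3    [power of a power]
= ((((p^8 · r^8) · p^4) / r^(-1)) · p^2) / p^3    [power of a power]
= p^11r^9    [quotient of powers; product of powers]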